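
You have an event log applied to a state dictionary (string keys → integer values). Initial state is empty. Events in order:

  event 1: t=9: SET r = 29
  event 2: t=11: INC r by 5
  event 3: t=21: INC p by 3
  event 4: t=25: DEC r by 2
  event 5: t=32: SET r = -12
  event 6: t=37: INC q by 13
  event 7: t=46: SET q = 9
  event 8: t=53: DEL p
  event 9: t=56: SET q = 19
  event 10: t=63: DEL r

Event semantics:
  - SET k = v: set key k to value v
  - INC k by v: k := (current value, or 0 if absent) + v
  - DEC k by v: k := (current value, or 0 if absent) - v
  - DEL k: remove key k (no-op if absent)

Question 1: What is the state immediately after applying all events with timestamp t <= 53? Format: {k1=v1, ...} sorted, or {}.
Answer: {q=9, r=-12}

Derivation:
Apply events with t <= 53 (8 events):
  after event 1 (t=9: SET r = 29): {r=29}
  after event 2 (t=11: INC r by 5): {r=34}
  after event 3 (t=21: INC p by 3): {p=3, r=34}
  after event 4 (t=25: DEC r by 2): {p=3, r=32}
  after event 5 (t=32: SET r = -12): {p=3, r=-12}
  after event 6 (t=37: INC q by 13): {p=3, q=13, r=-12}
  after event 7 (t=46: SET q = 9): {p=3, q=9, r=-12}
  after event 8 (t=53: DEL p): {q=9, r=-12}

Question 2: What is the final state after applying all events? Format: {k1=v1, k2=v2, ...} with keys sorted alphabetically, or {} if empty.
Answer: {q=19}

Derivation:
  after event 1 (t=9: SET r = 29): {r=29}
  after event 2 (t=11: INC r by 5): {r=34}
  after event 3 (t=21: INC p by 3): {p=3, r=34}
  after event 4 (t=25: DEC r by 2): {p=3, r=32}
  after event 5 (t=32: SET r = -12): {p=3, r=-12}
  after event 6 (t=37: INC q by 13): {p=3, q=13, r=-12}
  after event 7 (t=46: SET q = 9): {p=3, q=9, r=-12}
  after event 8 (t=53: DEL p): {q=9, r=-12}
  after event 9 (t=56: SET q = 19): {q=19, r=-12}
  after event 10 (t=63: DEL r): {q=19}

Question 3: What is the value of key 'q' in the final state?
Track key 'q' through all 10 events:
  event 1 (t=9: SET r = 29): q unchanged
  event 2 (t=11: INC r by 5): q unchanged
  event 3 (t=21: INC p by 3): q unchanged
  event 4 (t=25: DEC r by 2): q unchanged
  event 5 (t=32: SET r = -12): q unchanged
  event 6 (t=37: INC q by 13): q (absent) -> 13
  event 7 (t=46: SET q = 9): q 13 -> 9
  event 8 (t=53: DEL p): q unchanged
  event 9 (t=56: SET q = 19): q 9 -> 19
  event 10 (t=63: DEL r): q unchanged
Final: q = 19

Answer: 19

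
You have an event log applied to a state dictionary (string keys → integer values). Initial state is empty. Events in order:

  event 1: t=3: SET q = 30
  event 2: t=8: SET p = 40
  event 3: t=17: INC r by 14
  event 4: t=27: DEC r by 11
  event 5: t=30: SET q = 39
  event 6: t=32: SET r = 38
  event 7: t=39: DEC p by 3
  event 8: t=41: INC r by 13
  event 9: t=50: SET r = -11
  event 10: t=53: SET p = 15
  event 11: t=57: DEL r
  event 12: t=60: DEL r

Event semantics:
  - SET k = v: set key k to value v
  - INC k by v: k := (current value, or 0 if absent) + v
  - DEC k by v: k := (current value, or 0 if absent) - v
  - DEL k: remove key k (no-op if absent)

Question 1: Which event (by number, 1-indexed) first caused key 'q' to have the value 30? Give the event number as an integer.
Looking for first event where q becomes 30:
  event 1: q (absent) -> 30  <-- first match

Answer: 1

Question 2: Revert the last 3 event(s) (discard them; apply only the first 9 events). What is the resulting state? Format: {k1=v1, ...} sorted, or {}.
Answer: {p=37, q=39, r=-11}

Derivation:
Keep first 9 events (discard last 3):
  after event 1 (t=3: SET q = 30): {q=30}
  after event 2 (t=8: SET p = 40): {p=40, q=30}
  after event 3 (t=17: INC r by 14): {p=40, q=30, r=14}
  after event 4 (t=27: DEC r by 11): {p=40, q=30, r=3}
  after event 5 (t=30: SET q = 39): {p=40, q=39, r=3}
  after event 6 (t=32: SET r = 38): {p=40, q=39, r=38}
  after event 7 (t=39: DEC p by 3): {p=37, q=39, r=38}
  after event 8 (t=41: INC r by 13): {p=37, q=39, r=51}
  after event 9 (t=50: SET r = -11): {p=37, q=39, r=-11}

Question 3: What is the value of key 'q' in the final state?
Track key 'q' through all 12 events:
  event 1 (t=3: SET q = 30): q (absent) -> 30
  event 2 (t=8: SET p = 40): q unchanged
  event 3 (t=17: INC r by 14): q unchanged
  event 4 (t=27: DEC r by 11): q unchanged
  event 5 (t=30: SET q = 39): q 30 -> 39
  event 6 (t=32: SET r = 38): q unchanged
  event 7 (t=39: DEC p by 3): q unchanged
  event 8 (t=41: INC r by 13): q unchanged
  event 9 (t=50: SET r = -11): q unchanged
  event 10 (t=53: SET p = 15): q unchanged
  event 11 (t=57: DEL r): q unchanged
  event 12 (t=60: DEL r): q unchanged
Final: q = 39

Answer: 39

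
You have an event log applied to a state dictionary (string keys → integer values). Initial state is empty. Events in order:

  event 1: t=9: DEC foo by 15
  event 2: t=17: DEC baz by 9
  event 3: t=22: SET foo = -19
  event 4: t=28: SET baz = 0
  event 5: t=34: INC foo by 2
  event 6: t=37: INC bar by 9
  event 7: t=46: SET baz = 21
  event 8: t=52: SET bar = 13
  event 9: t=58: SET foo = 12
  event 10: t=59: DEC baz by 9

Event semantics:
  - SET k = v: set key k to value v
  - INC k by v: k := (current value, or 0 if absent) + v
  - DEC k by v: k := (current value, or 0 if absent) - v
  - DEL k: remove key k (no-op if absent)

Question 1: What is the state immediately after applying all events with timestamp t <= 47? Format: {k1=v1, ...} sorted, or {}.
Answer: {bar=9, baz=21, foo=-17}

Derivation:
Apply events with t <= 47 (7 events):
  after event 1 (t=9: DEC foo by 15): {foo=-15}
  after event 2 (t=17: DEC baz by 9): {baz=-9, foo=-15}
  after event 3 (t=22: SET foo = -19): {baz=-9, foo=-19}
  after event 4 (t=28: SET baz = 0): {baz=0, foo=-19}
  after event 5 (t=34: INC foo by 2): {baz=0, foo=-17}
  after event 6 (t=37: INC bar by 9): {bar=9, baz=0, foo=-17}
  after event 7 (t=46: SET baz = 21): {bar=9, baz=21, foo=-17}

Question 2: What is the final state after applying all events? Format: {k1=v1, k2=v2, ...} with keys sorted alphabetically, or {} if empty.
  after event 1 (t=9: DEC foo by 15): {foo=-15}
  after event 2 (t=17: DEC baz by 9): {baz=-9, foo=-15}
  after event 3 (t=22: SET foo = -19): {baz=-9, foo=-19}
  after event 4 (t=28: SET baz = 0): {baz=0, foo=-19}
  after event 5 (t=34: INC foo by 2): {baz=0, foo=-17}
  after event 6 (t=37: INC bar by 9): {bar=9, baz=0, foo=-17}
  after event 7 (t=46: SET baz = 21): {bar=9, baz=21, foo=-17}
  after event 8 (t=52: SET bar = 13): {bar=13, baz=21, foo=-17}
  after event 9 (t=58: SET foo = 12): {bar=13, baz=21, foo=12}
  after event 10 (t=59: DEC baz by 9): {bar=13, baz=12, foo=12}

Answer: {bar=13, baz=12, foo=12}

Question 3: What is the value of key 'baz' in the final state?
Answer: 12

Derivation:
Track key 'baz' through all 10 events:
  event 1 (t=9: DEC foo by 15): baz unchanged
  event 2 (t=17: DEC baz by 9): baz (absent) -> -9
  event 3 (t=22: SET foo = -19): baz unchanged
  event 4 (t=28: SET baz = 0): baz -9 -> 0
  event 5 (t=34: INC foo by 2): baz unchanged
  event 6 (t=37: INC bar by 9): baz unchanged
  event 7 (t=46: SET baz = 21): baz 0 -> 21
  event 8 (t=52: SET bar = 13): baz unchanged
  event 9 (t=58: SET foo = 12): baz unchanged
  event 10 (t=59: DEC baz by 9): baz 21 -> 12
Final: baz = 12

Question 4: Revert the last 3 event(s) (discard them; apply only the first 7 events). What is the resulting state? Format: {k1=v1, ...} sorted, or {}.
Keep first 7 events (discard last 3):
  after event 1 (t=9: DEC foo by 15): {foo=-15}
  after event 2 (t=17: DEC baz by 9): {baz=-9, foo=-15}
  after event 3 (t=22: SET foo = -19): {baz=-9, foo=-19}
  after event 4 (t=28: SET baz = 0): {baz=0, foo=-19}
  after event 5 (t=34: INC foo by 2): {baz=0, foo=-17}
  after event 6 (t=37: INC bar by 9): {bar=9, baz=0, foo=-17}
  after event 7 (t=46: SET baz = 21): {bar=9, baz=21, foo=-17}

Answer: {bar=9, baz=21, foo=-17}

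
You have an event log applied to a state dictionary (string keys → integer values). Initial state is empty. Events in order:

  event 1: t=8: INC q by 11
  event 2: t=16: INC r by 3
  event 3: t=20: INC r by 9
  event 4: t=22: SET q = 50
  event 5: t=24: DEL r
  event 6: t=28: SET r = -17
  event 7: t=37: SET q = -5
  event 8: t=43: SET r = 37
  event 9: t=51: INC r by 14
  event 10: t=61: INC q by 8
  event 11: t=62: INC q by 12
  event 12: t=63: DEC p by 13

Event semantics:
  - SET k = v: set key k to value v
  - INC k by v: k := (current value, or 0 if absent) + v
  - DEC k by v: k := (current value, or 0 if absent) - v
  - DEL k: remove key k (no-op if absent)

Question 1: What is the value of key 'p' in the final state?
Track key 'p' through all 12 events:
  event 1 (t=8: INC q by 11): p unchanged
  event 2 (t=16: INC r by 3): p unchanged
  event 3 (t=20: INC r by 9): p unchanged
  event 4 (t=22: SET q = 50): p unchanged
  event 5 (t=24: DEL r): p unchanged
  event 6 (t=28: SET r = -17): p unchanged
  event 7 (t=37: SET q = -5): p unchanged
  event 8 (t=43: SET r = 37): p unchanged
  event 9 (t=51: INC r by 14): p unchanged
  event 10 (t=61: INC q by 8): p unchanged
  event 11 (t=62: INC q by 12): p unchanged
  event 12 (t=63: DEC p by 13): p (absent) -> -13
Final: p = -13

Answer: -13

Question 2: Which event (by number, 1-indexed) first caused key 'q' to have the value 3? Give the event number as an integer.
Answer: 10

Derivation:
Looking for first event where q becomes 3:
  event 1: q = 11
  event 2: q = 11
  event 3: q = 11
  event 4: q = 50
  event 5: q = 50
  event 6: q = 50
  event 7: q = -5
  event 8: q = -5
  event 9: q = -5
  event 10: q -5 -> 3  <-- first match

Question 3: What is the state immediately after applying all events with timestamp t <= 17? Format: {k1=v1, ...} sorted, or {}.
Apply events with t <= 17 (2 events):
  after event 1 (t=8: INC q by 11): {q=11}
  after event 2 (t=16: INC r by 3): {q=11, r=3}

Answer: {q=11, r=3}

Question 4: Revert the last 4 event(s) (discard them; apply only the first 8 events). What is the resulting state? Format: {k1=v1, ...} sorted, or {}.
Answer: {q=-5, r=37}

Derivation:
Keep first 8 events (discard last 4):
  after event 1 (t=8: INC q by 11): {q=11}
  after event 2 (t=16: INC r by 3): {q=11, r=3}
  after event 3 (t=20: INC r by 9): {q=11, r=12}
  after event 4 (t=22: SET q = 50): {q=50, r=12}
  after event 5 (t=24: DEL r): {q=50}
  after event 6 (t=28: SET r = -17): {q=50, r=-17}
  after event 7 (t=37: SET q = -5): {q=-5, r=-17}
  after event 8 (t=43: SET r = 37): {q=-5, r=37}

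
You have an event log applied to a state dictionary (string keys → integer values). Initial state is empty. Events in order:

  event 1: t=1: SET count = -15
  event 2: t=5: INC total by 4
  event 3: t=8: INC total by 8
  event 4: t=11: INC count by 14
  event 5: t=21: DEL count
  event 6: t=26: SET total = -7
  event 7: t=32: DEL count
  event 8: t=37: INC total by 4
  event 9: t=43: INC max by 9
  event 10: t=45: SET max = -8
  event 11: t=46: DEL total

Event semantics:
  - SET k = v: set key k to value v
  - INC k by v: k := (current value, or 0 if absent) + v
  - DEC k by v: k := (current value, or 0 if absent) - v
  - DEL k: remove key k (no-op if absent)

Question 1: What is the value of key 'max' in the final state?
Track key 'max' through all 11 events:
  event 1 (t=1: SET count = -15): max unchanged
  event 2 (t=5: INC total by 4): max unchanged
  event 3 (t=8: INC total by 8): max unchanged
  event 4 (t=11: INC count by 14): max unchanged
  event 5 (t=21: DEL count): max unchanged
  event 6 (t=26: SET total = -7): max unchanged
  event 7 (t=32: DEL count): max unchanged
  event 8 (t=37: INC total by 4): max unchanged
  event 9 (t=43: INC max by 9): max (absent) -> 9
  event 10 (t=45: SET max = -8): max 9 -> -8
  event 11 (t=46: DEL total): max unchanged
Final: max = -8

Answer: -8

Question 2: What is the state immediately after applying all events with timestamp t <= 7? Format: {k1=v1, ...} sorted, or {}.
Apply events with t <= 7 (2 events):
  after event 1 (t=1: SET count = -15): {count=-15}
  after event 2 (t=5: INC total by 4): {count=-15, total=4}

Answer: {count=-15, total=4}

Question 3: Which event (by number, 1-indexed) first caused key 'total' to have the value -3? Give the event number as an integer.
Answer: 8

Derivation:
Looking for first event where total becomes -3:
  event 2: total = 4
  event 3: total = 12
  event 4: total = 12
  event 5: total = 12
  event 6: total = -7
  event 7: total = -7
  event 8: total -7 -> -3  <-- first match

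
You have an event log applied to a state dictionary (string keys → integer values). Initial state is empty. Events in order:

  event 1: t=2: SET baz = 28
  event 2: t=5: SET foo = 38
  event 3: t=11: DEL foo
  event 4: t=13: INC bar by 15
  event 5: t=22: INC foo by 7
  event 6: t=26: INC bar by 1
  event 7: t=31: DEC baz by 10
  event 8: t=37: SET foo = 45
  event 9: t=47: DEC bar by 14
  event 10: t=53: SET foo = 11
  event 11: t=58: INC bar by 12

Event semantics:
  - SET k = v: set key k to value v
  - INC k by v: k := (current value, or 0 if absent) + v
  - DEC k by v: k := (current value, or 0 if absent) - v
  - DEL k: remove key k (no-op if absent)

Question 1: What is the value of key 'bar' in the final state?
Answer: 14

Derivation:
Track key 'bar' through all 11 events:
  event 1 (t=2: SET baz = 28): bar unchanged
  event 2 (t=5: SET foo = 38): bar unchanged
  event 3 (t=11: DEL foo): bar unchanged
  event 4 (t=13: INC bar by 15): bar (absent) -> 15
  event 5 (t=22: INC foo by 7): bar unchanged
  event 6 (t=26: INC bar by 1): bar 15 -> 16
  event 7 (t=31: DEC baz by 10): bar unchanged
  event 8 (t=37: SET foo = 45): bar unchanged
  event 9 (t=47: DEC bar by 14): bar 16 -> 2
  event 10 (t=53: SET foo = 11): bar unchanged
  event 11 (t=58: INC bar by 12): bar 2 -> 14
Final: bar = 14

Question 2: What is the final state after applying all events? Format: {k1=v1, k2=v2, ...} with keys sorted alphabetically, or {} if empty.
  after event 1 (t=2: SET baz = 28): {baz=28}
  after event 2 (t=5: SET foo = 38): {baz=28, foo=38}
  after event 3 (t=11: DEL foo): {baz=28}
  after event 4 (t=13: INC bar by 15): {bar=15, baz=28}
  after event 5 (t=22: INC foo by 7): {bar=15, baz=28, foo=7}
  after event 6 (t=26: INC bar by 1): {bar=16, baz=28, foo=7}
  after event 7 (t=31: DEC baz by 10): {bar=16, baz=18, foo=7}
  after event 8 (t=37: SET foo = 45): {bar=16, baz=18, foo=45}
  after event 9 (t=47: DEC bar by 14): {bar=2, baz=18, foo=45}
  after event 10 (t=53: SET foo = 11): {bar=2, baz=18, foo=11}
  after event 11 (t=58: INC bar by 12): {bar=14, baz=18, foo=11}

Answer: {bar=14, baz=18, foo=11}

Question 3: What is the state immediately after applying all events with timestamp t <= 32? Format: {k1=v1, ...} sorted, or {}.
Apply events with t <= 32 (7 events):
  after event 1 (t=2: SET baz = 28): {baz=28}
  after event 2 (t=5: SET foo = 38): {baz=28, foo=38}
  after event 3 (t=11: DEL foo): {baz=28}
  after event 4 (t=13: INC bar by 15): {bar=15, baz=28}
  after event 5 (t=22: INC foo by 7): {bar=15, baz=28, foo=7}
  after event 6 (t=26: INC bar by 1): {bar=16, baz=28, foo=7}
  after event 7 (t=31: DEC baz by 10): {bar=16, baz=18, foo=7}

Answer: {bar=16, baz=18, foo=7}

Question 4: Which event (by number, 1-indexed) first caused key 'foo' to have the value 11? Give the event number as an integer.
Answer: 10

Derivation:
Looking for first event where foo becomes 11:
  event 2: foo = 38
  event 3: foo = (absent)
  event 5: foo = 7
  event 6: foo = 7
  event 7: foo = 7
  event 8: foo = 45
  event 9: foo = 45
  event 10: foo 45 -> 11  <-- first match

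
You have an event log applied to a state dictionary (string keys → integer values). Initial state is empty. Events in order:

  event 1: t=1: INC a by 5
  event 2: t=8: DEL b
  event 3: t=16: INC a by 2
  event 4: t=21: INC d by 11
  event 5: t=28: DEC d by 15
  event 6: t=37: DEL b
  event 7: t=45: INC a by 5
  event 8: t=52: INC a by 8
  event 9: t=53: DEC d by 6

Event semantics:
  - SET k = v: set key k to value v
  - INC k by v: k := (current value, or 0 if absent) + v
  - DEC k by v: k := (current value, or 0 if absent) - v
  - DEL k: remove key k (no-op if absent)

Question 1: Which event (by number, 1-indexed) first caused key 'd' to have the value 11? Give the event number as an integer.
Looking for first event where d becomes 11:
  event 4: d (absent) -> 11  <-- first match

Answer: 4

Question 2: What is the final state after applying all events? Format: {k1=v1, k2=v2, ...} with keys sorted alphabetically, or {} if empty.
  after event 1 (t=1: INC a by 5): {a=5}
  after event 2 (t=8: DEL b): {a=5}
  after event 3 (t=16: INC a by 2): {a=7}
  after event 4 (t=21: INC d by 11): {a=7, d=11}
  after event 5 (t=28: DEC d by 15): {a=7, d=-4}
  after event 6 (t=37: DEL b): {a=7, d=-4}
  after event 7 (t=45: INC a by 5): {a=12, d=-4}
  after event 8 (t=52: INC a by 8): {a=20, d=-4}
  after event 9 (t=53: DEC d by 6): {a=20, d=-10}

Answer: {a=20, d=-10}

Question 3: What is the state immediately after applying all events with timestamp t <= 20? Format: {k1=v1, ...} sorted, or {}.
Answer: {a=7}

Derivation:
Apply events with t <= 20 (3 events):
  after event 1 (t=1: INC a by 5): {a=5}
  after event 2 (t=8: DEL b): {a=5}
  after event 3 (t=16: INC a by 2): {a=7}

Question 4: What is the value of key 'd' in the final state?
Track key 'd' through all 9 events:
  event 1 (t=1: INC a by 5): d unchanged
  event 2 (t=8: DEL b): d unchanged
  event 3 (t=16: INC a by 2): d unchanged
  event 4 (t=21: INC d by 11): d (absent) -> 11
  event 5 (t=28: DEC d by 15): d 11 -> -4
  event 6 (t=37: DEL b): d unchanged
  event 7 (t=45: INC a by 5): d unchanged
  event 8 (t=52: INC a by 8): d unchanged
  event 9 (t=53: DEC d by 6): d -4 -> -10
Final: d = -10

Answer: -10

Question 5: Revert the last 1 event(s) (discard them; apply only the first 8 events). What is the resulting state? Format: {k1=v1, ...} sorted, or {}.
Answer: {a=20, d=-4}

Derivation:
Keep first 8 events (discard last 1):
  after event 1 (t=1: INC a by 5): {a=5}
  after event 2 (t=8: DEL b): {a=5}
  after event 3 (t=16: INC a by 2): {a=7}
  after event 4 (t=21: INC d by 11): {a=7, d=11}
  after event 5 (t=28: DEC d by 15): {a=7, d=-4}
  after event 6 (t=37: DEL b): {a=7, d=-4}
  after event 7 (t=45: INC a by 5): {a=12, d=-4}
  after event 8 (t=52: INC a by 8): {a=20, d=-4}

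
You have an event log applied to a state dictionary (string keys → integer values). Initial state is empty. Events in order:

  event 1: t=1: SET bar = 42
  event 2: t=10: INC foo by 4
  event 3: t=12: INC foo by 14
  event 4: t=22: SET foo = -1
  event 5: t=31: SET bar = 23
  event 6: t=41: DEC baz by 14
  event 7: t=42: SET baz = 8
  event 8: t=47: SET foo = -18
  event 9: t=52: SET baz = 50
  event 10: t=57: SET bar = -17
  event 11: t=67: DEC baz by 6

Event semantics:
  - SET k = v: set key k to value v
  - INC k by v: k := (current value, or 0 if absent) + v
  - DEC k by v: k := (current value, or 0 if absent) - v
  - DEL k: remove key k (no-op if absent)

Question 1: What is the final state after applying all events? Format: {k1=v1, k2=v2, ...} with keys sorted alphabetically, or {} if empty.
Answer: {bar=-17, baz=44, foo=-18}

Derivation:
  after event 1 (t=1: SET bar = 42): {bar=42}
  after event 2 (t=10: INC foo by 4): {bar=42, foo=4}
  after event 3 (t=12: INC foo by 14): {bar=42, foo=18}
  after event 4 (t=22: SET foo = -1): {bar=42, foo=-1}
  after event 5 (t=31: SET bar = 23): {bar=23, foo=-1}
  after event 6 (t=41: DEC baz by 14): {bar=23, baz=-14, foo=-1}
  after event 7 (t=42: SET baz = 8): {bar=23, baz=8, foo=-1}
  after event 8 (t=47: SET foo = -18): {bar=23, baz=8, foo=-18}
  after event 9 (t=52: SET baz = 50): {bar=23, baz=50, foo=-18}
  after event 10 (t=57: SET bar = -17): {bar=-17, baz=50, foo=-18}
  after event 11 (t=67: DEC baz by 6): {bar=-17, baz=44, foo=-18}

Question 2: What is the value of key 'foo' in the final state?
Track key 'foo' through all 11 events:
  event 1 (t=1: SET bar = 42): foo unchanged
  event 2 (t=10: INC foo by 4): foo (absent) -> 4
  event 3 (t=12: INC foo by 14): foo 4 -> 18
  event 4 (t=22: SET foo = -1): foo 18 -> -1
  event 5 (t=31: SET bar = 23): foo unchanged
  event 6 (t=41: DEC baz by 14): foo unchanged
  event 7 (t=42: SET baz = 8): foo unchanged
  event 8 (t=47: SET foo = -18): foo -1 -> -18
  event 9 (t=52: SET baz = 50): foo unchanged
  event 10 (t=57: SET bar = -17): foo unchanged
  event 11 (t=67: DEC baz by 6): foo unchanged
Final: foo = -18

Answer: -18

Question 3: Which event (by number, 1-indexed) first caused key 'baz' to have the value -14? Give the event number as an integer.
Answer: 6

Derivation:
Looking for first event where baz becomes -14:
  event 6: baz (absent) -> -14  <-- first match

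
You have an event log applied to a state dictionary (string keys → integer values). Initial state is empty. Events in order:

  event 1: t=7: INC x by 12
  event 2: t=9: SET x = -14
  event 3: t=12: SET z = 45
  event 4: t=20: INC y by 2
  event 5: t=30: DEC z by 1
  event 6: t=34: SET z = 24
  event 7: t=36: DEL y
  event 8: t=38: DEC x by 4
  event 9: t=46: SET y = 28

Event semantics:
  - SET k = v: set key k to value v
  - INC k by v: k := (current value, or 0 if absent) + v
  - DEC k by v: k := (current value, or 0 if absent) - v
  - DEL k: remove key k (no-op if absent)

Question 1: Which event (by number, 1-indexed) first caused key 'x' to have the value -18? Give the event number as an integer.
Answer: 8

Derivation:
Looking for first event where x becomes -18:
  event 1: x = 12
  event 2: x = -14
  event 3: x = -14
  event 4: x = -14
  event 5: x = -14
  event 6: x = -14
  event 7: x = -14
  event 8: x -14 -> -18  <-- first match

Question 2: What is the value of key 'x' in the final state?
Answer: -18

Derivation:
Track key 'x' through all 9 events:
  event 1 (t=7: INC x by 12): x (absent) -> 12
  event 2 (t=9: SET x = -14): x 12 -> -14
  event 3 (t=12: SET z = 45): x unchanged
  event 4 (t=20: INC y by 2): x unchanged
  event 5 (t=30: DEC z by 1): x unchanged
  event 6 (t=34: SET z = 24): x unchanged
  event 7 (t=36: DEL y): x unchanged
  event 8 (t=38: DEC x by 4): x -14 -> -18
  event 9 (t=46: SET y = 28): x unchanged
Final: x = -18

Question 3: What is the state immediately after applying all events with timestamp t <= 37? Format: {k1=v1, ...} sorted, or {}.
Apply events with t <= 37 (7 events):
  after event 1 (t=7: INC x by 12): {x=12}
  after event 2 (t=9: SET x = -14): {x=-14}
  after event 3 (t=12: SET z = 45): {x=-14, z=45}
  after event 4 (t=20: INC y by 2): {x=-14, y=2, z=45}
  after event 5 (t=30: DEC z by 1): {x=-14, y=2, z=44}
  after event 6 (t=34: SET z = 24): {x=-14, y=2, z=24}
  after event 7 (t=36: DEL y): {x=-14, z=24}

Answer: {x=-14, z=24}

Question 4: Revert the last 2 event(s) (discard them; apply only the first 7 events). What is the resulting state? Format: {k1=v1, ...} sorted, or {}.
Answer: {x=-14, z=24}

Derivation:
Keep first 7 events (discard last 2):
  after event 1 (t=7: INC x by 12): {x=12}
  after event 2 (t=9: SET x = -14): {x=-14}
  after event 3 (t=12: SET z = 45): {x=-14, z=45}
  after event 4 (t=20: INC y by 2): {x=-14, y=2, z=45}
  after event 5 (t=30: DEC z by 1): {x=-14, y=2, z=44}
  after event 6 (t=34: SET z = 24): {x=-14, y=2, z=24}
  after event 7 (t=36: DEL y): {x=-14, z=24}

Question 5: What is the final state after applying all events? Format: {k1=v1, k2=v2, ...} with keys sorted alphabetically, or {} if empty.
Answer: {x=-18, y=28, z=24}

Derivation:
  after event 1 (t=7: INC x by 12): {x=12}
  after event 2 (t=9: SET x = -14): {x=-14}
  after event 3 (t=12: SET z = 45): {x=-14, z=45}
  after event 4 (t=20: INC y by 2): {x=-14, y=2, z=45}
  after event 5 (t=30: DEC z by 1): {x=-14, y=2, z=44}
  after event 6 (t=34: SET z = 24): {x=-14, y=2, z=24}
  after event 7 (t=36: DEL y): {x=-14, z=24}
  after event 8 (t=38: DEC x by 4): {x=-18, z=24}
  after event 9 (t=46: SET y = 28): {x=-18, y=28, z=24}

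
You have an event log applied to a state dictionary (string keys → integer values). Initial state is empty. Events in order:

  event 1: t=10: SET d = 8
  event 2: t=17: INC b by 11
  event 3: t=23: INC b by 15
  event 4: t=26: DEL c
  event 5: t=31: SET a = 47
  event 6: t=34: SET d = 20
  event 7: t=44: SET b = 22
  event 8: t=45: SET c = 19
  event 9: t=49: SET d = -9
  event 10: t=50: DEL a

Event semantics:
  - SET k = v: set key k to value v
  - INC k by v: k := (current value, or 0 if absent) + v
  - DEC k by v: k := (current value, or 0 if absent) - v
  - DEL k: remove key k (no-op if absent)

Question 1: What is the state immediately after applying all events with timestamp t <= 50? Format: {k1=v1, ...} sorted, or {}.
Answer: {b=22, c=19, d=-9}

Derivation:
Apply events with t <= 50 (10 events):
  after event 1 (t=10: SET d = 8): {d=8}
  after event 2 (t=17: INC b by 11): {b=11, d=8}
  after event 3 (t=23: INC b by 15): {b=26, d=8}
  after event 4 (t=26: DEL c): {b=26, d=8}
  after event 5 (t=31: SET a = 47): {a=47, b=26, d=8}
  after event 6 (t=34: SET d = 20): {a=47, b=26, d=20}
  after event 7 (t=44: SET b = 22): {a=47, b=22, d=20}
  after event 8 (t=45: SET c = 19): {a=47, b=22, c=19, d=20}
  after event 9 (t=49: SET d = -9): {a=47, b=22, c=19, d=-9}
  after event 10 (t=50: DEL a): {b=22, c=19, d=-9}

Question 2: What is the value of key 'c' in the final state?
Track key 'c' through all 10 events:
  event 1 (t=10: SET d = 8): c unchanged
  event 2 (t=17: INC b by 11): c unchanged
  event 3 (t=23: INC b by 15): c unchanged
  event 4 (t=26: DEL c): c (absent) -> (absent)
  event 5 (t=31: SET a = 47): c unchanged
  event 6 (t=34: SET d = 20): c unchanged
  event 7 (t=44: SET b = 22): c unchanged
  event 8 (t=45: SET c = 19): c (absent) -> 19
  event 9 (t=49: SET d = -9): c unchanged
  event 10 (t=50: DEL a): c unchanged
Final: c = 19

Answer: 19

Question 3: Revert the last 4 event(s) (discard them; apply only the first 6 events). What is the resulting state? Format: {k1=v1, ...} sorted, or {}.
Keep first 6 events (discard last 4):
  after event 1 (t=10: SET d = 8): {d=8}
  after event 2 (t=17: INC b by 11): {b=11, d=8}
  after event 3 (t=23: INC b by 15): {b=26, d=8}
  after event 4 (t=26: DEL c): {b=26, d=8}
  after event 5 (t=31: SET a = 47): {a=47, b=26, d=8}
  after event 6 (t=34: SET d = 20): {a=47, b=26, d=20}

Answer: {a=47, b=26, d=20}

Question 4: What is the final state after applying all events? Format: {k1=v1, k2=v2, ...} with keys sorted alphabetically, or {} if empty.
  after event 1 (t=10: SET d = 8): {d=8}
  after event 2 (t=17: INC b by 11): {b=11, d=8}
  after event 3 (t=23: INC b by 15): {b=26, d=8}
  after event 4 (t=26: DEL c): {b=26, d=8}
  after event 5 (t=31: SET a = 47): {a=47, b=26, d=8}
  after event 6 (t=34: SET d = 20): {a=47, b=26, d=20}
  after event 7 (t=44: SET b = 22): {a=47, b=22, d=20}
  after event 8 (t=45: SET c = 19): {a=47, b=22, c=19, d=20}
  after event 9 (t=49: SET d = -9): {a=47, b=22, c=19, d=-9}
  after event 10 (t=50: DEL a): {b=22, c=19, d=-9}

Answer: {b=22, c=19, d=-9}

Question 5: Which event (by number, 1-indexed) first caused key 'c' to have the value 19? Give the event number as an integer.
Looking for first event where c becomes 19:
  event 8: c (absent) -> 19  <-- first match

Answer: 8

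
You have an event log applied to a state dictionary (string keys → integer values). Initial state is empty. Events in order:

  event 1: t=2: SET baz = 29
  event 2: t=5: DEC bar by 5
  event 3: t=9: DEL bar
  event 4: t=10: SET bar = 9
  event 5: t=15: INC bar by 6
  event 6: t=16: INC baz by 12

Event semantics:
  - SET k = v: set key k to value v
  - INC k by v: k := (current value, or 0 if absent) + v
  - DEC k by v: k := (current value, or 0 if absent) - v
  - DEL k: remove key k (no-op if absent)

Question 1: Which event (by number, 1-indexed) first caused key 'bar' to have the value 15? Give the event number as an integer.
Answer: 5

Derivation:
Looking for first event where bar becomes 15:
  event 2: bar = -5
  event 3: bar = (absent)
  event 4: bar = 9
  event 5: bar 9 -> 15  <-- first match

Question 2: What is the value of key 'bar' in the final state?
Answer: 15

Derivation:
Track key 'bar' through all 6 events:
  event 1 (t=2: SET baz = 29): bar unchanged
  event 2 (t=5: DEC bar by 5): bar (absent) -> -5
  event 3 (t=9: DEL bar): bar -5 -> (absent)
  event 4 (t=10: SET bar = 9): bar (absent) -> 9
  event 5 (t=15: INC bar by 6): bar 9 -> 15
  event 6 (t=16: INC baz by 12): bar unchanged
Final: bar = 15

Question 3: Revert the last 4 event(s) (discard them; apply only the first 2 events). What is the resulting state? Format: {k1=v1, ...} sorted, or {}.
Answer: {bar=-5, baz=29}

Derivation:
Keep first 2 events (discard last 4):
  after event 1 (t=2: SET baz = 29): {baz=29}
  after event 2 (t=5: DEC bar by 5): {bar=-5, baz=29}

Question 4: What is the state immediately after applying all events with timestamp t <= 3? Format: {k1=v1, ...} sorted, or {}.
Apply events with t <= 3 (1 events):
  after event 1 (t=2: SET baz = 29): {baz=29}

Answer: {baz=29}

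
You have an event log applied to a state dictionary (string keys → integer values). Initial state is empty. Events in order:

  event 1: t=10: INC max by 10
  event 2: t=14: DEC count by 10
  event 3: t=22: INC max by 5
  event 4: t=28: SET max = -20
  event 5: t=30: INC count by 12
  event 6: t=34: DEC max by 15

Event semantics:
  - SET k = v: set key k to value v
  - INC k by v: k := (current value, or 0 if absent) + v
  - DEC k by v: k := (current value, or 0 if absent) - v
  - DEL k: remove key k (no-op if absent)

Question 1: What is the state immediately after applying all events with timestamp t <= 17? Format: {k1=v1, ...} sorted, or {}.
Answer: {count=-10, max=10}

Derivation:
Apply events with t <= 17 (2 events):
  after event 1 (t=10: INC max by 10): {max=10}
  after event 2 (t=14: DEC count by 10): {count=-10, max=10}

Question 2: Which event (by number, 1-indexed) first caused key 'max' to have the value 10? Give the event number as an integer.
Answer: 1

Derivation:
Looking for first event where max becomes 10:
  event 1: max (absent) -> 10  <-- first match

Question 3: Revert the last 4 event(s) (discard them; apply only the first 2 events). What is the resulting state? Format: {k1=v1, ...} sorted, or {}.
Answer: {count=-10, max=10}

Derivation:
Keep first 2 events (discard last 4):
  after event 1 (t=10: INC max by 10): {max=10}
  after event 2 (t=14: DEC count by 10): {count=-10, max=10}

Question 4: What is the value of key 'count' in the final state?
Answer: 2

Derivation:
Track key 'count' through all 6 events:
  event 1 (t=10: INC max by 10): count unchanged
  event 2 (t=14: DEC count by 10): count (absent) -> -10
  event 3 (t=22: INC max by 5): count unchanged
  event 4 (t=28: SET max = -20): count unchanged
  event 5 (t=30: INC count by 12): count -10 -> 2
  event 6 (t=34: DEC max by 15): count unchanged
Final: count = 2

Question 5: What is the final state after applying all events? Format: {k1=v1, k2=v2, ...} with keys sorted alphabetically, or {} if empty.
  after event 1 (t=10: INC max by 10): {max=10}
  after event 2 (t=14: DEC count by 10): {count=-10, max=10}
  after event 3 (t=22: INC max by 5): {count=-10, max=15}
  after event 4 (t=28: SET max = -20): {count=-10, max=-20}
  after event 5 (t=30: INC count by 12): {count=2, max=-20}
  after event 6 (t=34: DEC max by 15): {count=2, max=-35}

Answer: {count=2, max=-35}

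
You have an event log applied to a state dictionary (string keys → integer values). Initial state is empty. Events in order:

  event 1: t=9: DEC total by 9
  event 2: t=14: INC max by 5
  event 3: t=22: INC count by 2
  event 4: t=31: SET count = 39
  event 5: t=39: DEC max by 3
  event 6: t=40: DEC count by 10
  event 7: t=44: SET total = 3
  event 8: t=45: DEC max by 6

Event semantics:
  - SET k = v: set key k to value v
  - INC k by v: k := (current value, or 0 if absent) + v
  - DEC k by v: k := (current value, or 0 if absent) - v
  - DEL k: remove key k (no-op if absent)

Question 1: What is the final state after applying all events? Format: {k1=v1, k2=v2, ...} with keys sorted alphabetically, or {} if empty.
Answer: {count=29, max=-4, total=3}

Derivation:
  after event 1 (t=9: DEC total by 9): {total=-9}
  after event 2 (t=14: INC max by 5): {max=5, total=-9}
  after event 3 (t=22: INC count by 2): {count=2, max=5, total=-9}
  after event 4 (t=31: SET count = 39): {count=39, max=5, total=-9}
  after event 5 (t=39: DEC max by 3): {count=39, max=2, total=-9}
  after event 6 (t=40: DEC count by 10): {count=29, max=2, total=-9}
  after event 7 (t=44: SET total = 3): {count=29, max=2, total=3}
  after event 8 (t=45: DEC max by 6): {count=29, max=-4, total=3}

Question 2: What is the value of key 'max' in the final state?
Track key 'max' through all 8 events:
  event 1 (t=9: DEC total by 9): max unchanged
  event 2 (t=14: INC max by 5): max (absent) -> 5
  event 3 (t=22: INC count by 2): max unchanged
  event 4 (t=31: SET count = 39): max unchanged
  event 5 (t=39: DEC max by 3): max 5 -> 2
  event 6 (t=40: DEC count by 10): max unchanged
  event 7 (t=44: SET total = 3): max unchanged
  event 8 (t=45: DEC max by 6): max 2 -> -4
Final: max = -4

Answer: -4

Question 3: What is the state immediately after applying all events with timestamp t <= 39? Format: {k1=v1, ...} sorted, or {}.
Apply events with t <= 39 (5 events):
  after event 1 (t=9: DEC total by 9): {total=-9}
  after event 2 (t=14: INC max by 5): {max=5, total=-9}
  after event 3 (t=22: INC count by 2): {count=2, max=5, total=-9}
  after event 4 (t=31: SET count = 39): {count=39, max=5, total=-9}
  after event 5 (t=39: DEC max by 3): {count=39, max=2, total=-9}

Answer: {count=39, max=2, total=-9}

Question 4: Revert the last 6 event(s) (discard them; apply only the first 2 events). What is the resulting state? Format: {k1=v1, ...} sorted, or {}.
Answer: {max=5, total=-9}

Derivation:
Keep first 2 events (discard last 6):
  after event 1 (t=9: DEC total by 9): {total=-9}
  after event 2 (t=14: INC max by 5): {max=5, total=-9}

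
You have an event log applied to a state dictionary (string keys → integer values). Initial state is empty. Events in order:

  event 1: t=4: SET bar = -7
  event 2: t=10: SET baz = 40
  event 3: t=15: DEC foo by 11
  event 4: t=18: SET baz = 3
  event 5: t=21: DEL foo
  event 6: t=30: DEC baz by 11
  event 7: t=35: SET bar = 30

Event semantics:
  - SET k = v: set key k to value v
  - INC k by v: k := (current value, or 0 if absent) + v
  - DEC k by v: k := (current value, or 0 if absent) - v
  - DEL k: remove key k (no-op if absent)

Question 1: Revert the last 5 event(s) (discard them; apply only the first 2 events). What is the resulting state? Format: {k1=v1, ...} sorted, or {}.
Answer: {bar=-7, baz=40}

Derivation:
Keep first 2 events (discard last 5):
  after event 1 (t=4: SET bar = -7): {bar=-7}
  after event 2 (t=10: SET baz = 40): {bar=-7, baz=40}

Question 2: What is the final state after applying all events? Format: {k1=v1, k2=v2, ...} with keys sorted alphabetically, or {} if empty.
  after event 1 (t=4: SET bar = -7): {bar=-7}
  after event 2 (t=10: SET baz = 40): {bar=-7, baz=40}
  after event 3 (t=15: DEC foo by 11): {bar=-7, baz=40, foo=-11}
  after event 4 (t=18: SET baz = 3): {bar=-7, baz=3, foo=-11}
  after event 5 (t=21: DEL foo): {bar=-7, baz=3}
  after event 6 (t=30: DEC baz by 11): {bar=-7, baz=-8}
  after event 7 (t=35: SET bar = 30): {bar=30, baz=-8}

Answer: {bar=30, baz=-8}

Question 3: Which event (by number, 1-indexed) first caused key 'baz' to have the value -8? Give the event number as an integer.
Looking for first event where baz becomes -8:
  event 2: baz = 40
  event 3: baz = 40
  event 4: baz = 3
  event 5: baz = 3
  event 6: baz 3 -> -8  <-- first match

Answer: 6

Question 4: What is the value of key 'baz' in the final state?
Track key 'baz' through all 7 events:
  event 1 (t=4: SET bar = -7): baz unchanged
  event 2 (t=10: SET baz = 40): baz (absent) -> 40
  event 3 (t=15: DEC foo by 11): baz unchanged
  event 4 (t=18: SET baz = 3): baz 40 -> 3
  event 5 (t=21: DEL foo): baz unchanged
  event 6 (t=30: DEC baz by 11): baz 3 -> -8
  event 7 (t=35: SET bar = 30): baz unchanged
Final: baz = -8

Answer: -8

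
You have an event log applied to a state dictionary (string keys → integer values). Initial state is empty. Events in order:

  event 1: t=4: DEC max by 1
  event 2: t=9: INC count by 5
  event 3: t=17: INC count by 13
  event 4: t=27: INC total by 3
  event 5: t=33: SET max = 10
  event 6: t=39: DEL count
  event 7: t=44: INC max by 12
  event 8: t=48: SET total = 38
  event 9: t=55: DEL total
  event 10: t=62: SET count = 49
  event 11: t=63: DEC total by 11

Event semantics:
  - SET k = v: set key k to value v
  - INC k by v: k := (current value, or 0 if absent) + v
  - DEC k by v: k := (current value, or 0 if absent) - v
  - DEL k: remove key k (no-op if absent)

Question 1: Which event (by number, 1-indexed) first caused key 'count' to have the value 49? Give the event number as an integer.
Looking for first event where count becomes 49:
  event 2: count = 5
  event 3: count = 18
  event 4: count = 18
  event 5: count = 18
  event 6: count = (absent)
  event 10: count (absent) -> 49  <-- first match

Answer: 10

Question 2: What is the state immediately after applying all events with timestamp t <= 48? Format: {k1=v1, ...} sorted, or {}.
Apply events with t <= 48 (8 events):
  after event 1 (t=4: DEC max by 1): {max=-1}
  after event 2 (t=9: INC count by 5): {count=5, max=-1}
  after event 3 (t=17: INC count by 13): {count=18, max=-1}
  after event 4 (t=27: INC total by 3): {count=18, max=-1, total=3}
  after event 5 (t=33: SET max = 10): {count=18, max=10, total=3}
  after event 6 (t=39: DEL count): {max=10, total=3}
  after event 7 (t=44: INC max by 12): {max=22, total=3}
  after event 8 (t=48: SET total = 38): {max=22, total=38}

Answer: {max=22, total=38}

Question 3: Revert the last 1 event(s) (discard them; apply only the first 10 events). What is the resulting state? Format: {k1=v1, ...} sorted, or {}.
Answer: {count=49, max=22}

Derivation:
Keep first 10 events (discard last 1):
  after event 1 (t=4: DEC max by 1): {max=-1}
  after event 2 (t=9: INC count by 5): {count=5, max=-1}
  after event 3 (t=17: INC count by 13): {count=18, max=-1}
  after event 4 (t=27: INC total by 3): {count=18, max=-1, total=3}
  after event 5 (t=33: SET max = 10): {count=18, max=10, total=3}
  after event 6 (t=39: DEL count): {max=10, total=3}
  after event 7 (t=44: INC max by 12): {max=22, total=3}
  after event 8 (t=48: SET total = 38): {max=22, total=38}
  after event 9 (t=55: DEL total): {max=22}
  after event 10 (t=62: SET count = 49): {count=49, max=22}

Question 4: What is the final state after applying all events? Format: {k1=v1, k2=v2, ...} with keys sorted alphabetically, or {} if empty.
Answer: {count=49, max=22, total=-11}

Derivation:
  after event 1 (t=4: DEC max by 1): {max=-1}
  after event 2 (t=9: INC count by 5): {count=5, max=-1}
  after event 3 (t=17: INC count by 13): {count=18, max=-1}
  after event 4 (t=27: INC total by 3): {count=18, max=-1, total=3}
  after event 5 (t=33: SET max = 10): {count=18, max=10, total=3}
  after event 6 (t=39: DEL count): {max=10, total=3}
  after event 7 (t=44: INC max by 12): {max=22, total=3}
  after event 8 (t=48: SET total = 38): {max=22, total=38}
  after event 9 (t=55: DEL total): {max=22}
  after event 10 (t=62: SET count = 49): {count=49, max=22}
  after event 11 (t=63: DEC total by 11): {count=49, max=22, total=-11}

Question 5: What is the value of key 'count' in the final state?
Answer: 49

Derivation:
Track key 'count' through all 11 events:
  event 1 (t=4: DEC max by 1): count unchanged
  event 2 (t=9: INC count by 5): count (absent) -> 5
  event 3 (t=17: INC count by 13): count 5 -> 18
  event 4 (t=27: INC total by 3): count unchanged
  event 5 (t=33: SET max = 10): count unchanged
  event 6 (t=39: DEL count): count 18 -> (absent)
  event 7 (t=44: INC max by 12): count unchanged
  event 8 (t=48: SET total = 38): count unchanged
  event 9 (t=55: DEL total): count unchanged
  event 10 (t=62: SET count = 49): count (absent) -> 49
  event 11 (t=63: DEC total by 11): count unchanged
Final: count = 49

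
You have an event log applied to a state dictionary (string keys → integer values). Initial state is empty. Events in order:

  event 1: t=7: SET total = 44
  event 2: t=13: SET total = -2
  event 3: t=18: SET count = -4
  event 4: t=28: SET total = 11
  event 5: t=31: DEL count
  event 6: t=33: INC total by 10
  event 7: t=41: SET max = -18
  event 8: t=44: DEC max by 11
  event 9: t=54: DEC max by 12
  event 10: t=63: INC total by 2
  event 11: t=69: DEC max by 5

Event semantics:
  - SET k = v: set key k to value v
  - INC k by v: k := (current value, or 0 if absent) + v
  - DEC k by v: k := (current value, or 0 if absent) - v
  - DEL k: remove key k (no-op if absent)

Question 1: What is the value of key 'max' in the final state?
Track key 'max' through all 11 events:
  event 1 (t=7: SET total = 44): max unchanged
  event 2 (t=13: SET total = -2): max unchanged
  event 3 (t=18: SET count = -4): max unchanged
  event 4 (t=28: SET total = 11): max unchanged
  event 5 (t=31: DEL count): max unchanged
  event 6 (t=33: INC total by 10): max unchanged
  event 7 (t=41: SET max = -18): max (absent) -> -18
  event 8 (t=44: DEC max by 11): max -18 -> -29
  event 9 (t=54: DEC max by 12): max -29 -> -41
  event 10 (t=63: INC total by 2): max unchanged
  event 11 (t=69: DEC max by 5): max -41 -> -46
Final: max = -46

Answer: -46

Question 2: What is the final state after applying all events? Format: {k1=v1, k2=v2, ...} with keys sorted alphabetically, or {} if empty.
  after event 1 (t=7: SET total = 44): {total=44}
  after event 2 (t=13: SET total = -2): {total=-2}
  after event 3 (t=18: SET count = -4): {count=-4, total=-2}
  after event 4 (t=28: SET total = 11): {count=-4, total=11}
  after event 5 (t=31: DEL count): {total=11}
  after event 6 (t=33: INC total by 10): {total=21}
  after event 7 (t=41: SET max = -18): {max=-18, total=21}
  after event 8 (t=44: DEC max by 11): {max=-29, total=21}
  after event 9 (t=54: DEC max by 12): {max=-41, total=21}
  after event 10 (t=63: INC total by 2): {max=-41, total=23}
  after event 11 (t=69: DEC max by 5): {max=-46, total=23}

Answer: {max=-46, total=23}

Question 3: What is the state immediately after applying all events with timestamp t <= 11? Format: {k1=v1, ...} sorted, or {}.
Answer: {total=44}

Derivation:
Apply events with t <= 11 (1 events):
  after event 1 (t=7: SET total = 44): {total=44}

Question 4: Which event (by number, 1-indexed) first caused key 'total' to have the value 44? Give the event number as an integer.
Answer: 1

Derivation:
Looking for first event where total becomes 44:
  event 1: total (absent) -> 44  <-- first match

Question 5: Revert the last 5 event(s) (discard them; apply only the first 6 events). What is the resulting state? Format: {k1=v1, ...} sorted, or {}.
Keep first 6 events (discard last 5):
  after event 1 (t=7: SET total = 44): {total=44}
  after event 2 (t=13: SET total = -2): {total=-2}
  after event 3 (t=18: SET count = -4): {count=-4, total=-2}
  after event 4 (t=28: SET total = 11): {count=-4, total=11}
  after event 5 (t=31: DEL count): {total=11}
  after event 6 (t=33: INC total by 10): {total=21}

Answer: {total=21}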